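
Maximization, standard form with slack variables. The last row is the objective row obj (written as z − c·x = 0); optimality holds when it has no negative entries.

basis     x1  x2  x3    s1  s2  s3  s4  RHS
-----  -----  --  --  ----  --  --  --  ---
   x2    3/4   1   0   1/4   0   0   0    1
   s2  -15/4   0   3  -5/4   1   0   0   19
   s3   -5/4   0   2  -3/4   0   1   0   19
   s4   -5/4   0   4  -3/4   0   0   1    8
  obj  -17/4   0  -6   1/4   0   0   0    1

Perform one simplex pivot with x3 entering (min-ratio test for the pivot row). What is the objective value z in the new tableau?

13

Ratio test on column x3 — row 1: entry 0 ≤ 0; row 2: 19/3 = 19/3; row 3: 19/2 = 19/2; row 4: 8/4 = 2. Minimum is 2 at row 4 (s4 leaves); pivot element 4.
Pivot on row 4; the obj-row RHS becomes 1 − (-6)·2 = 13.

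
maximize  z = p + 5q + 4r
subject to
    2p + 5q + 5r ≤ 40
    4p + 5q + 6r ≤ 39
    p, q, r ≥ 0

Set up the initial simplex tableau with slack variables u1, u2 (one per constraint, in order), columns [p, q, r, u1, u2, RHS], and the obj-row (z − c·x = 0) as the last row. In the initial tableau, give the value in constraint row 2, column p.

Constraint 2 has coefficient 4 on p.

4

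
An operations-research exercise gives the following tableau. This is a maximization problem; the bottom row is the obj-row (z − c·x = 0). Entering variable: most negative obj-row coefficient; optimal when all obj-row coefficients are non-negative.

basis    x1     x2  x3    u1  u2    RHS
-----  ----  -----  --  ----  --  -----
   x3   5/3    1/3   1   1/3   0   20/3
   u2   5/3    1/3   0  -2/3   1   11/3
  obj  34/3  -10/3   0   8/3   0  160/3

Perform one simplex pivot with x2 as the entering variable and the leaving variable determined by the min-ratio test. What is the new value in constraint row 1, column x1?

0

Ratio test on column x2 — row 1: (20/3)/(1/3) = 20; row 2: (11/3)/(1/3) = 11. Minimum is 11 at row 2 (u2 leaves); pivot element 1/3.
Divide row 2 by 1/3; eliminate column x2 from the other rows.
Row 1 update in column x1: 5/3 − (1/3)·5 = 0.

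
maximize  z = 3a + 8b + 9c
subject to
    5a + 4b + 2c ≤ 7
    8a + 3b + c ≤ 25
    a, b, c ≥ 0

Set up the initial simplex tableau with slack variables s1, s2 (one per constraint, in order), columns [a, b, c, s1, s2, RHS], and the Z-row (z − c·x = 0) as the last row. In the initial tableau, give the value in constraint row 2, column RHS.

25

The RHS of constraint 2 is b_2 = 25.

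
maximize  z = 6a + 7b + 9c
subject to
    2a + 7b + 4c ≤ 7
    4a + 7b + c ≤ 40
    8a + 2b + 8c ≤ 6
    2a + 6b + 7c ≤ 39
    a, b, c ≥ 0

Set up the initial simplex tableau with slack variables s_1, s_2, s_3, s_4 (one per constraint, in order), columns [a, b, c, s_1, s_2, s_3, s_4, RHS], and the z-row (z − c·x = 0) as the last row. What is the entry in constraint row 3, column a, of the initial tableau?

Constraint 3 has coefficient 8 on a.

8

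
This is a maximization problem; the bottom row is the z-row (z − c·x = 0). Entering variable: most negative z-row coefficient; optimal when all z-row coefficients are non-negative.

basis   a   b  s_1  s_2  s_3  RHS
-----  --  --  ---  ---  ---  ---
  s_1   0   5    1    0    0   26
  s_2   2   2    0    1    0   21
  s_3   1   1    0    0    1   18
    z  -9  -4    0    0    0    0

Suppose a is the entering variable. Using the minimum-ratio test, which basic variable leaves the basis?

s_2

Column a entries and ratios — s_1: 0 ≤ 0, skip; s_2: 21/2 = 21/2; s_3: 18/1 = 18.
Smallest ratio is 21/2 in the row of s_2, so s_2 leaves.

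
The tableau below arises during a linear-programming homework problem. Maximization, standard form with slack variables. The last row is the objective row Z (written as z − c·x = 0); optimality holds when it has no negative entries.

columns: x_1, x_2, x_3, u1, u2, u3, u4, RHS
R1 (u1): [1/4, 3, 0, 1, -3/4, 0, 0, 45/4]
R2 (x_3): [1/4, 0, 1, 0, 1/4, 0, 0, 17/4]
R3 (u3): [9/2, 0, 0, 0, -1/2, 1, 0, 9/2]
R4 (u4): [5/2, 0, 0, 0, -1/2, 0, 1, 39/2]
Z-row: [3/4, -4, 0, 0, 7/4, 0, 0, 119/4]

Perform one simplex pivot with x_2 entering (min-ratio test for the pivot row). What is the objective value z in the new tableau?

179/4

Ratio test on column x_2 — row 1: (45/4)/3 = 15/4; row 2: entry 0 ≤ 0; row 3: entry 0 ≤ 0; row 4: entry 0 ≤ 0. Minimum is 15/4 at row 1 (u1 leaves); pivot element 3.
Pivot on row 1; the Z-row RHS becomes 119/4 − (-4)·(15/4) = 179/4.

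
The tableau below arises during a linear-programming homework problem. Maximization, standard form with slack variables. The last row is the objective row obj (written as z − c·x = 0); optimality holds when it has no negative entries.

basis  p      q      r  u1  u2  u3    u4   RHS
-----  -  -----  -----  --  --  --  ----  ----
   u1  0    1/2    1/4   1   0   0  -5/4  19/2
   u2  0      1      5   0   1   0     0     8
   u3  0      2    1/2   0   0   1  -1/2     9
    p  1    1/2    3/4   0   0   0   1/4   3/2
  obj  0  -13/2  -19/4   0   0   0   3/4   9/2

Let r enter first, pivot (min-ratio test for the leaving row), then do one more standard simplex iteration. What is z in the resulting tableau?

118/7

Ratio test on column r — row 1: (19/2)/(1/4) = 38; row 2: 8/5 = 8/5; row 3: 9/(1/2) = 18; row 4: (3/2)/(3/4) = 2. Minimum is 8/5 at row 2 (u2 leaves); pivot element 5.
Pivot on row 2; the obj-row RHS becomes 9/2 − (-19/4)·(8/5) = 121/10.
Next entering variable (most negative obj-row entry -111/20): q.
Ratio test on column q — row 1: (91/10)/(9/20) = 182/9; row 2: (8/5)/(1/5) = 8; row 3: (41/5)/(19/10) = 82/19; row 4: (3/10)/(7/20) = 6/7. Minimum is 6/7 at row 4 (p leaves); pivot element 7/20.
After the second pivot the obj-row RHS is 121/10 − (-111/20)·(6/7) = 118/7.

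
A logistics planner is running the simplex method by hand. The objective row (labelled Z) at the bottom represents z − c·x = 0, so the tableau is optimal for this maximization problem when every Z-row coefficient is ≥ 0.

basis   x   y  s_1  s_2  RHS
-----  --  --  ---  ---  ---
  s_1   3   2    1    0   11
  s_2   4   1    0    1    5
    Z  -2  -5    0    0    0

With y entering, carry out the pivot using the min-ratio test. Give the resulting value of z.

25

Ratio test on column y — row 1: 11/2 = 11/2; row 2: 5/1 = 5. Minimum is 5 at row 2 (s_2 leaves); pivot element 1.
Pivot on row 2; the Z-row RHS becomes 0 − (-5)·5 = 25.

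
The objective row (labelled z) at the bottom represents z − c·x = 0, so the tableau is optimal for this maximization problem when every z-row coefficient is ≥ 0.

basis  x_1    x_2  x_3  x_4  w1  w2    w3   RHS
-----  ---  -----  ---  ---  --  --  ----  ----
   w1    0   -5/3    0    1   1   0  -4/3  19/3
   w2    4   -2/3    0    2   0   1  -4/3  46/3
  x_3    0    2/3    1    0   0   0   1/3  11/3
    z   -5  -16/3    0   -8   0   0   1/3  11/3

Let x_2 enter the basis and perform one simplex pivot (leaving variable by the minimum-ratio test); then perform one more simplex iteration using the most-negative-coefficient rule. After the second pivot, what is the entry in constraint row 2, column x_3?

Ratio test on column x_2 — row 1: entry -5/3 ≤ 0; row 2: entry -2/3 ≤ 0; row 3: (11/3)/(2/3) = 11/2. Minimum is 11/2 at row 3 (x_3 leaves); pivot element 2/3.
Divide row 3 by 2/3; eliminate column x_2 from the other rows.
Second iteration: most negative z-row entry is -8 in column x_4, so x_4 enters.
Ratio test on column x_4 — row 1: (31/2)/1 = 31/2; row 2: 19/2 = 19/2; row 3: entry 0 ≤ 0. Minimum is 19/2 at row 2 (w2 leaves); pivot element 2.
Divide row 2 by 2; eliminate column x_4 from the other rows.
After both pivots, the entry at constraint row 2, column x_3 is 1/2.

1/2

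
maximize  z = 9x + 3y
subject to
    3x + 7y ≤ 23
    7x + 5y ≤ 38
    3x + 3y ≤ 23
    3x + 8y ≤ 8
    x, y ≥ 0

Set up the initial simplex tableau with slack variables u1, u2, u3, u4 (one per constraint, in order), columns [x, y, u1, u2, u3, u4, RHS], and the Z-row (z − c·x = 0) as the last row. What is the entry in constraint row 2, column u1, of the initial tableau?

0

Slack u1 belongs to constraint 1; its column is the unit vector e_1, so the entry in row 2 is 0.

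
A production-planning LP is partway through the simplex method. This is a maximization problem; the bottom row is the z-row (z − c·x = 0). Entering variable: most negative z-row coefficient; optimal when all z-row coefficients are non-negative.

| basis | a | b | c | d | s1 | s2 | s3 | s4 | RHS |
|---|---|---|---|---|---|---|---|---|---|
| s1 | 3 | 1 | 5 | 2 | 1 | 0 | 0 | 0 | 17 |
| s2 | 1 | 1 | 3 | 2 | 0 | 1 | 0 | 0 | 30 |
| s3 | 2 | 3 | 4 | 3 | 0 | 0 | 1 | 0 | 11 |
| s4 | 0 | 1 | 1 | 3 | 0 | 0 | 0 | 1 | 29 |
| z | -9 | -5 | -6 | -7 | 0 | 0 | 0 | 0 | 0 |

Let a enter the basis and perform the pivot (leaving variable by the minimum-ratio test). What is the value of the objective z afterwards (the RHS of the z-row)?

Ratio test on column a — row 1: 17/3 = 17/3; row 2: 30/1 = 30; row 3: 11/2 = 11/2; row 4: entry 0 ≤ 0. Minimum is 11/2 at row 3 (s3 leaves); pivot element 2.
Pivot on row 3; the z-row RHS becomes 0 − (-9)·(11/2) = 99/2.

99/2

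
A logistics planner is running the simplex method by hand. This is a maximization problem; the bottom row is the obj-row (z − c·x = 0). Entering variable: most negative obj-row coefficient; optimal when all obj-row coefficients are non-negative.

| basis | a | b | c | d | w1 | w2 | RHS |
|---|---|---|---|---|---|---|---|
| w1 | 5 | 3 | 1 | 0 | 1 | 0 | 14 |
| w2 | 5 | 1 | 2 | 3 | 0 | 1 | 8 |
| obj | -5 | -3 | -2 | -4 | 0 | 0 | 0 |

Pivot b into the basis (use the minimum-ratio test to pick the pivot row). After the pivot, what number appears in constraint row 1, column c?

1/3

Ratio test on column b — row 1: 14/3 = 14/3; row 2: 8/1 = 8. Minimum is 14/3 at row 1 (w1 leaves); pivot element 3.
Divide row 1 by 3; eliminate column b from the other rows.
In the new row 1, the c entry is the old entry divided by the pivot: 1/3 = 1/3.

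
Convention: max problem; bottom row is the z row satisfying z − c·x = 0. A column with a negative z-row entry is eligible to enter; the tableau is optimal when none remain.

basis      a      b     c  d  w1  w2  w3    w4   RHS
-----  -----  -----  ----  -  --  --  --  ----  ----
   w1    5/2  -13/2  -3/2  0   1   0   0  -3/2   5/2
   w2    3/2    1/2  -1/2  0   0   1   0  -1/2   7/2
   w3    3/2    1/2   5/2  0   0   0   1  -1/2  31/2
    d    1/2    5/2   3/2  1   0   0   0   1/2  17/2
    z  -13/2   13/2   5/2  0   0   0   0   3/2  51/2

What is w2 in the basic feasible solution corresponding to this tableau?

w2 is basic (row 2); its value is the RHS of that row, 7/2.

7/2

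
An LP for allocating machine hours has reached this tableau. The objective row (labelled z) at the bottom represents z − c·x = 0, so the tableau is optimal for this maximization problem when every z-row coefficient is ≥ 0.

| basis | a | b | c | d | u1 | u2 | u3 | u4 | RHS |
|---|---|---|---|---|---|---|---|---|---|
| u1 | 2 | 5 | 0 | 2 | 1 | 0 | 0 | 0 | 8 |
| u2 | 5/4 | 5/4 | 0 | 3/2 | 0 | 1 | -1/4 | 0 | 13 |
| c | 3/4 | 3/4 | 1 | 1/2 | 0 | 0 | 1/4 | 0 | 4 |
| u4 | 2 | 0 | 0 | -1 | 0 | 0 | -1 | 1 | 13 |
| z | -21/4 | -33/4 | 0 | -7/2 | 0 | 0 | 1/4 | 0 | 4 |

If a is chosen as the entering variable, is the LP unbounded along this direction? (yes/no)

Column a has positive entries in row(s) 1, 2, 3, 4, so the ratio test bounds it — not unbounded.

no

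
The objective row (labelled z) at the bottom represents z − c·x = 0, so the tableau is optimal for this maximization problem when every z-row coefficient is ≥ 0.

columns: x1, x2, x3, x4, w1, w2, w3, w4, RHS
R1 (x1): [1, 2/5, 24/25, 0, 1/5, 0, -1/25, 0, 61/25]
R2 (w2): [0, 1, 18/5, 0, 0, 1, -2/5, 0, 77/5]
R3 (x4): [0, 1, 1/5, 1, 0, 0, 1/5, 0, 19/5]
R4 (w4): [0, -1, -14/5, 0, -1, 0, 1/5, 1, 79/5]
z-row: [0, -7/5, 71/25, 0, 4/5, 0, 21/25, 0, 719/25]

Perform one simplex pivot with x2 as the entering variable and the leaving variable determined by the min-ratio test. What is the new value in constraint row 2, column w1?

Ratio test on column x2 — row 1: (61/25)/(2/5) = 61/10; row 2: (77/5)/1 = 77/5; row 3: (19/5)/1 = 19/5; row 4: entry -1 ≤ 0. Minimum is 19/5 at row 3 (x4 leaves); pivot element 1.
Divide row 3 by 1; eliminate column x2 from the other rows.
Row 2 update in column w1: 0 − 1·0 = 0.

0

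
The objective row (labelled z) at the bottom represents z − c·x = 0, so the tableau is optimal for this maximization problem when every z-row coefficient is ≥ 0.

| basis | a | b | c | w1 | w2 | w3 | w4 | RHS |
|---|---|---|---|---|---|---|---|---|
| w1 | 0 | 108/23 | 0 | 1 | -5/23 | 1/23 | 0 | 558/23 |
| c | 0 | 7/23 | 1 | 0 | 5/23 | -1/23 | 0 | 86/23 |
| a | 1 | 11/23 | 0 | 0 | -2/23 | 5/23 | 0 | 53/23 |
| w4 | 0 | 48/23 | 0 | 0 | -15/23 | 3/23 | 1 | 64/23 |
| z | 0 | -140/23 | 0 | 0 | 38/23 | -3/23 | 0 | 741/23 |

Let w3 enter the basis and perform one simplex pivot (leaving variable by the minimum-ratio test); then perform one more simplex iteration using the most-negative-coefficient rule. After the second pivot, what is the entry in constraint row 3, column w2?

Ratio test on column w3 — row 1: (558/23)/(1/23) = 558; row 2: entry -1/23 ≤ 0; row 3: (53/23)/(5/23) = 53/5; row 4: (64/23)/(3/23) = 64/3. Minimum is 53/5 at row 3 (a leaves); pivot element 5/23.
Divide row 3 by 5/23; eliminate column w3 from the other rows.
Second iteration: most negative z-row entry is -29/5 in column b, so b enters.
Ratio test on column b — row 1: (119/5)/(23/5) = 119/23; row 2: (21/5)/(2/5) = 21/2; row 3: (53/5)/(11/5) = 53/11; row 4: (7/5)/(9/5) = 7/9. Minimum is 7/9 at row 4 (w4 leaves); pivot element 9/5.
Divide row 4 by 9/5; eliminate column b from the other rows.
After both pivots, the entry at constraint row 3, column w2 is 1/3.

1/3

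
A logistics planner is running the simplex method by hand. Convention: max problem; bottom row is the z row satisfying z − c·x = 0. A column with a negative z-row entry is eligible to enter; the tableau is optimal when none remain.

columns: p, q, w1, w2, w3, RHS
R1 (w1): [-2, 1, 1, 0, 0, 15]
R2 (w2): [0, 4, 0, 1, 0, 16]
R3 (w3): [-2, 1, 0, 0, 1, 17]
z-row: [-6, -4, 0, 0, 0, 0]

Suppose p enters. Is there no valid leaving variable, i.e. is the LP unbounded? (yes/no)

Every constraint-row entry in column p is ≤ 0, so increasing p is unbounded.

yes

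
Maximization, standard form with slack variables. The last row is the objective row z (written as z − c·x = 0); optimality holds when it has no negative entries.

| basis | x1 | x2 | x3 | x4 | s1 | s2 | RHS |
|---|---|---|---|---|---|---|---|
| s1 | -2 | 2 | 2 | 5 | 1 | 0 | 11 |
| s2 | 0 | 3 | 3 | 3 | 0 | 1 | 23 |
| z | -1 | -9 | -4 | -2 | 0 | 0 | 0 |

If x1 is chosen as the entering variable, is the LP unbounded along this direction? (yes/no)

yes

Every constraint-row entry in column x1 is ≤ 0, so increasing x1 is unbounded.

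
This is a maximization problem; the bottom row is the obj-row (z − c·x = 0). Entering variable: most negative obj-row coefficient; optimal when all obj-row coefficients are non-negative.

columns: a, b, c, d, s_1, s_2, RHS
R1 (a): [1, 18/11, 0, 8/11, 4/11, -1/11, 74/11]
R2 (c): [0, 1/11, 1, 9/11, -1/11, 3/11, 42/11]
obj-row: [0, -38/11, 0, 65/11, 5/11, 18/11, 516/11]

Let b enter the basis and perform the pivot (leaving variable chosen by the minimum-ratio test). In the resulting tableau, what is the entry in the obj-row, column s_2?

Ratio test on column b — row 1: (74/11)/(18/11) = 37/9; row 2: (42/11)/(1/11) = 42. Minimum is 37/9 at row 1 (a leaves); pivot element 18/11.
Divide row 1 by 18/11; eliminate column b from the other rows.
obj-row update in column s_2: 18/11 − (-38/11)·(-1/18) = 13/9.

13/9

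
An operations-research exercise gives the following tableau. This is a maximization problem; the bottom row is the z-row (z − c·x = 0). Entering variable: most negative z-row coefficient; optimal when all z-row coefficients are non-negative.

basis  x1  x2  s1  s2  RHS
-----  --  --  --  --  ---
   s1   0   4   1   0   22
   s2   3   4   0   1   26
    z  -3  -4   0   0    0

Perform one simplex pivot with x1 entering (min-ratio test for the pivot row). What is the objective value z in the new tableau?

26

Ratio test on column x1 — row 1: entry 0 ≤ 0; row 2: 26/3 = 26/3. Minimum is 26/3 at row 2 (s2 leaves); pivot element 3.
Pivot on row 2; the z-row RHS becomes 0 − (-3)·(26/3) = 26.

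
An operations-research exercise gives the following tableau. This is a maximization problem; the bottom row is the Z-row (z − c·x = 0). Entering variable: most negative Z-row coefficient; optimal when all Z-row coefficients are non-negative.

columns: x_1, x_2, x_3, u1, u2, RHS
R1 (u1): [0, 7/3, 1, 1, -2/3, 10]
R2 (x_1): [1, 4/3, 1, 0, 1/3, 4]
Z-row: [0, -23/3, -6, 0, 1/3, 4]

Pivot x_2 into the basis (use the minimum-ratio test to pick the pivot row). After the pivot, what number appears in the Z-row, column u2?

Ratio test on column x_2 — row 1: 10/(7/3) = 30/7; row 2: 4/(4/3) = 3. Minimum is 3 at row 2 (x_1 leaves); pivot element 4/3.
Divide row 2 by 4/3; eliminate column x_2 from the other rows.
Z-row update in column u2: 1/3 − (-23/3)·(1/4) = 9/4.

9/4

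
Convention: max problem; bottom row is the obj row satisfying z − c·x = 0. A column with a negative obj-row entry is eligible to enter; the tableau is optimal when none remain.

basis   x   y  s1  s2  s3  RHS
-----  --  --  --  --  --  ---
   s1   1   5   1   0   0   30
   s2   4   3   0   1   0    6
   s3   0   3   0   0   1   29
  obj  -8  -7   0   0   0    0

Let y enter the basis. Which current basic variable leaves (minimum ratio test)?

s2

Column y entries and ratios — s1: 30/5 = 6; s2: 6/3 = 2; s3: 29/3 = 29/3.
Smallest ratio is 2 in the row of s2, so s2 leaves.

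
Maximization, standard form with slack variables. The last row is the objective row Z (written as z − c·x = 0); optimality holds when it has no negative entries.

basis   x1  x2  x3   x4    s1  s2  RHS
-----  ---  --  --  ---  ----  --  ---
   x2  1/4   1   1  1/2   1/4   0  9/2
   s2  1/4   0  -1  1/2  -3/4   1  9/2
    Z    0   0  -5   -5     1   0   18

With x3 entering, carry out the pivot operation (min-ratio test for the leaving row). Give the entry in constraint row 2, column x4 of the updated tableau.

1

Ratio test on column x3 — row 1: (9/2)/1 = 9/2; row 2: entry -1 ≤ 0. Minimum is 9/2 at row 1 (x2 leaves); pivot element 1.
Divide row 1 by 1; eliminate column x3 from the other rows.
Row 2 update in column x4: 1/2 − (-1)·(1/2) = 1.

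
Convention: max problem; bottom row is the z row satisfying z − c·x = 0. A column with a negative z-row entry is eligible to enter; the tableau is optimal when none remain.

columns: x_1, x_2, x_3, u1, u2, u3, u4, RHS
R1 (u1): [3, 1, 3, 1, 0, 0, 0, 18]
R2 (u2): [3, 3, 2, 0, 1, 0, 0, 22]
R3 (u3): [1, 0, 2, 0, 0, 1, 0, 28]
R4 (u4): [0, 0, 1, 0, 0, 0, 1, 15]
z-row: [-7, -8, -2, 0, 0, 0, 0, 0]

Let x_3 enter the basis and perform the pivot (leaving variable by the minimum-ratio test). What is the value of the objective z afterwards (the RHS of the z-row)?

Ratio test on column x_3 — row 1: 18/3 = 6; row 2: 22/2 = 11; row 3: 28/2 = 14; row 4: 15/1 = 15. Minimum is 6 at row 1 (u1 leaves); pivot element 3.
Pivot on row 1; the z-row RHS becomes 0 − (-2)·6 = 12.

12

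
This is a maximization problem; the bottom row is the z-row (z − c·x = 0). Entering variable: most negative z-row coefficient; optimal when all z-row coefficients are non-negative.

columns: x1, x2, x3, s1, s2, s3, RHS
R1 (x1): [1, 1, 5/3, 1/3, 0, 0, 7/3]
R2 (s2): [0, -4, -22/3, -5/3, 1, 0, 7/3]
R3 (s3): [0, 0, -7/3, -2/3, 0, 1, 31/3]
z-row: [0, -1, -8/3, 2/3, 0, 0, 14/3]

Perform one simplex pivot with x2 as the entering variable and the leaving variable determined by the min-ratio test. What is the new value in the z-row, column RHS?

Ratio test on column x2 — row 1: (7/3)/1 = 7/3; row 2: entry -4 ≤ 0; row 3: entry 0 ≤ 0. Minimum is 7/3 at row 1 (x1 leaves); pivot element 1.
Divide row 1 by 1; eliminate column x2 from the other rows.
z-row update in column RHS: 14/3 − (-1)·(7/3) = 7.

7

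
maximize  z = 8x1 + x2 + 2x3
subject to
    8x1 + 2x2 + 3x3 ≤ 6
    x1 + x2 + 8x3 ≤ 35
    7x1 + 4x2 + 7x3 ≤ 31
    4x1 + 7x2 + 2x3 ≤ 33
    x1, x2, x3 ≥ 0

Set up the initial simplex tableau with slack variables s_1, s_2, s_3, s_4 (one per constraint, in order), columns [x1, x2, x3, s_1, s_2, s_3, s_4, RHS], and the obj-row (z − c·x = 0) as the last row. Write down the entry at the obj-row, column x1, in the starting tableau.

-8

The obj-row carries the negated objective coefficients: the x1 entry is -8.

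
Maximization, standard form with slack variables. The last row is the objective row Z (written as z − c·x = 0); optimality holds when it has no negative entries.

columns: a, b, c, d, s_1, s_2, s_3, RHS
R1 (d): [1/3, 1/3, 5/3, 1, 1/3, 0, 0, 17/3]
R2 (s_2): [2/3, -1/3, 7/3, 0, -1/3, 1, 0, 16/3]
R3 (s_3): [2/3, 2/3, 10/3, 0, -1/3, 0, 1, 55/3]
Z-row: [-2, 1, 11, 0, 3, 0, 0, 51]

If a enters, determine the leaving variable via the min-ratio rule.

Column a entries and ratios — d: (17/3)/(1/3) = 17; s_2: (16/3)/(2/3) = 8; s_3: (55/3)/(2/3) = 55/2.
Smallest ratio is 8 in the row of s_2, so s_2 leaves.

s_2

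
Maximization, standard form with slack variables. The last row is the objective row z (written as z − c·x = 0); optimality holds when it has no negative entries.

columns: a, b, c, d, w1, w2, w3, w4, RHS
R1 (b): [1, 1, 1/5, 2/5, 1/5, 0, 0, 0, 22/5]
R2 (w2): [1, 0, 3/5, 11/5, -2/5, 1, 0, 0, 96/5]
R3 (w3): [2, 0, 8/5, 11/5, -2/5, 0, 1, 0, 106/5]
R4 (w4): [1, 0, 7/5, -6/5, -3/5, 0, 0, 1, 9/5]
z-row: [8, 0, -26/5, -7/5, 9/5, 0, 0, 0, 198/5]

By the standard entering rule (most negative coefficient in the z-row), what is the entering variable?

Negative z-row entries: c: -26/5, d: -7/5.
The most negative is -26/5 in column c, so c enters.

c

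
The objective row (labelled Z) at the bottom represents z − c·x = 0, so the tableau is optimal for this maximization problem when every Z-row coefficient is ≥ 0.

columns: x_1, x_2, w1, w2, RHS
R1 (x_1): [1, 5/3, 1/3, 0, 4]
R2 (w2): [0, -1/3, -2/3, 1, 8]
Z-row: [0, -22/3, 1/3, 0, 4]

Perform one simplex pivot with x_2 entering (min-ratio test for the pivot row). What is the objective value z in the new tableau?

Ratio test on column x_2 — row 1: 4/(5/3) = 12/5; row 2: entry -1/3 ≤ 0. Minimum is 12/5 at row 1 (x_1 leaves); pivot element 5/3.
Pivot on row 1; the Z-row RHS becomes 4 − (-22/3)·(12/5) = 108/5.

108/5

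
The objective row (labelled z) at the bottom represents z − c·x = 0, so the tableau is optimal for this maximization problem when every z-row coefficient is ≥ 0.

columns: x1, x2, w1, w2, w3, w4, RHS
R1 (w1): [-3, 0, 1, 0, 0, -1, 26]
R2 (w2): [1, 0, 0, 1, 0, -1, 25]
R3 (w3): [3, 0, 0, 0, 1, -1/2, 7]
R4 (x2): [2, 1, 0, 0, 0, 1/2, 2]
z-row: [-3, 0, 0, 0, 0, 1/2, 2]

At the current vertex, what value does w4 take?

w4 is not in the basis, so in the current basic feasible solution w4 = 0.

0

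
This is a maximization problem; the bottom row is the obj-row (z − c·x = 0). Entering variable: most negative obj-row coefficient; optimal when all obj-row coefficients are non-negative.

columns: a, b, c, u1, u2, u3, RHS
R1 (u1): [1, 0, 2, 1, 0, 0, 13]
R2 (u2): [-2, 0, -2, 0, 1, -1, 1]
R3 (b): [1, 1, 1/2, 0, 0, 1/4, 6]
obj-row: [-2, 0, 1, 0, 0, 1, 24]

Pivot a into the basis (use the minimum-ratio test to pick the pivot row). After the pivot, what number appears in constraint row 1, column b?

Ratio test on column a — row 1: 13/1 = 13; row 2: entry -2 ≤ 0; row 3: 6/1 = 6. Minimum is 6 at row 3 (b leaves); pivot element 1.
Divide row 3 by 1; eliminate column a from the other rows.
Row 1 update in column b: 0 − 1·1 = -1.

-1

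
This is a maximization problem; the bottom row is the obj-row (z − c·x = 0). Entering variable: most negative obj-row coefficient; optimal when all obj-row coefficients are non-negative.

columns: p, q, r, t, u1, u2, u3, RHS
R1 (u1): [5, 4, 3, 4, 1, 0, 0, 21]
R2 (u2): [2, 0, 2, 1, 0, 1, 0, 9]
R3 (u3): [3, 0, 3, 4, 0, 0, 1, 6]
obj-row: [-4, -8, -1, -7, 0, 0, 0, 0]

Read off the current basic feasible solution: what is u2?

u2 is basic (row 2); its value is the RHS of that row, 9.

9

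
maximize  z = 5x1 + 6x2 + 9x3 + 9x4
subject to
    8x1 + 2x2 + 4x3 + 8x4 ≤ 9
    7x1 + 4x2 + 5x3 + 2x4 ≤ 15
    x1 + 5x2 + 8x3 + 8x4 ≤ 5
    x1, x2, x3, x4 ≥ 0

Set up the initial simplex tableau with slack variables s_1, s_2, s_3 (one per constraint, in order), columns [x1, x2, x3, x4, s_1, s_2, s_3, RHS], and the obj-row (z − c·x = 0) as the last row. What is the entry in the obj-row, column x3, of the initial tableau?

-9

The obj-row carries the negated objective coefficients: the x3 entry is -9.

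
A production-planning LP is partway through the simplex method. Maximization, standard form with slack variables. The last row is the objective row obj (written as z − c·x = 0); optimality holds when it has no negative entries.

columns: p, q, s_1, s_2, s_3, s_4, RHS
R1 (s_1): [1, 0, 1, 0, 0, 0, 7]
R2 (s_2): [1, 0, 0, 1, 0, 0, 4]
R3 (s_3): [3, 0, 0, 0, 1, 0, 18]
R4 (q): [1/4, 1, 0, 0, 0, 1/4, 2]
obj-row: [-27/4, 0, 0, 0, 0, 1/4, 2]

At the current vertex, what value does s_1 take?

s_1 is basic (row 1); its value is the RHS of that row, 7.

7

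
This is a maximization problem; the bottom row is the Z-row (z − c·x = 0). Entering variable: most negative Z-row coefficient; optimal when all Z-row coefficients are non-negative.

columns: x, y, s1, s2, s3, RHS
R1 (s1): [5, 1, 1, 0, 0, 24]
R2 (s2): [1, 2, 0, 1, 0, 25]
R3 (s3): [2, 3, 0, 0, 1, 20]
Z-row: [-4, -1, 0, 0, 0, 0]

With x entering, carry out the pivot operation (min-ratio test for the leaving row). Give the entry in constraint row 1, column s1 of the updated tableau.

Ratio test on column x — row 1: 24/5 = 24/5; row 2: 25/1 = 25; row 3: 20/2 = 10. Minimum is 24/5 at row 1 (s1 leaves); pivot element 5.
Divide row 1 by 5; eliminate column x from the other rows.
In the new row 1, the s1 entry is the old entry divided by the pivot: 1/5 = 1/5.

1/5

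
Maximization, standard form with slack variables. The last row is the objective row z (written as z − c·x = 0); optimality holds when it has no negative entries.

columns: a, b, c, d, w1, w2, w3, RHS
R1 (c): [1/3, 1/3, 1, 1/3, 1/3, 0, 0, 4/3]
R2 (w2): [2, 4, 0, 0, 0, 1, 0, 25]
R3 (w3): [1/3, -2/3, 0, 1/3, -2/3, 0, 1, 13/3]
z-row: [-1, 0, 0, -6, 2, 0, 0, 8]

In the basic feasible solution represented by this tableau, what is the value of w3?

13/3

w3 is basic (row 3); its value is the RHS of that row, 13/3.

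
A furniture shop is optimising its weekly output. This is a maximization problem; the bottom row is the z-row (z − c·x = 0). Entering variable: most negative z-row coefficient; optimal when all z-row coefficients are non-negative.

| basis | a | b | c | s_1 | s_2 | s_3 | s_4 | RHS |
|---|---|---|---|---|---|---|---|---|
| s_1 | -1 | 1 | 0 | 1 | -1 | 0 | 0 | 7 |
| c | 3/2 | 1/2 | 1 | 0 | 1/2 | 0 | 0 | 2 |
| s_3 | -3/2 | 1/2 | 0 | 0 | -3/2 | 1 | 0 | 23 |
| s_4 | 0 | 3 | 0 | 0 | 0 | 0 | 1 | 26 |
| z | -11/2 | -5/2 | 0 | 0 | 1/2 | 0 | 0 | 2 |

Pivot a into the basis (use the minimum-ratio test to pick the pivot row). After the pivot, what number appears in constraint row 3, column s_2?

Ratio test on column a — row 1: entry -1 ≤ 0; row 2: 2/(3/2) = 4/3; row 3: entry -3/2 ≤ 0; row 4: entry 0 ≤ 0. Minimum is 4/3 at row 2 (c leaves); pivot element 3/2.
Divide row 2 by 3/2; eliminate column a from the other rows.
Row 3 update in column s_2: -3/2 − (-3/2)·(1/3) = -1.

-1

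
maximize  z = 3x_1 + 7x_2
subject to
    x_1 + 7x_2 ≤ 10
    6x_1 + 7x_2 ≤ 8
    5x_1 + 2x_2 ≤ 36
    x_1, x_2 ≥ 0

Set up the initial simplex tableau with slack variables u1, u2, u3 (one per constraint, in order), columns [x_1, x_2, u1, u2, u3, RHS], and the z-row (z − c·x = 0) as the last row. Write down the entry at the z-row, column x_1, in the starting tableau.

The z-row carries the negated objective coefficients: the x_1 entry is -3.

-3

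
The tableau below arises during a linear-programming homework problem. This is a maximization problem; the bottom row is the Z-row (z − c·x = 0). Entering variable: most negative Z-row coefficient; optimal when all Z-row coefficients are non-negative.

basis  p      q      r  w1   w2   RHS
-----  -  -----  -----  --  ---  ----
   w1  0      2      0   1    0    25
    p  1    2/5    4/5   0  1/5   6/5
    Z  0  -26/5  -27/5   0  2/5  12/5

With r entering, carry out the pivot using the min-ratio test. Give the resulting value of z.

21/2

Ratio test on column r — row 1: entry 0 ≤ 0; row 2: (6/5)/(4/5) = 3/2. Minimum is 3/2 at row 2 (p leaves); pivot element 4/5.
Pivot on row 2; the Z-row RHS becomes 12/5 − (-27/5)·(3/2) = 21/2.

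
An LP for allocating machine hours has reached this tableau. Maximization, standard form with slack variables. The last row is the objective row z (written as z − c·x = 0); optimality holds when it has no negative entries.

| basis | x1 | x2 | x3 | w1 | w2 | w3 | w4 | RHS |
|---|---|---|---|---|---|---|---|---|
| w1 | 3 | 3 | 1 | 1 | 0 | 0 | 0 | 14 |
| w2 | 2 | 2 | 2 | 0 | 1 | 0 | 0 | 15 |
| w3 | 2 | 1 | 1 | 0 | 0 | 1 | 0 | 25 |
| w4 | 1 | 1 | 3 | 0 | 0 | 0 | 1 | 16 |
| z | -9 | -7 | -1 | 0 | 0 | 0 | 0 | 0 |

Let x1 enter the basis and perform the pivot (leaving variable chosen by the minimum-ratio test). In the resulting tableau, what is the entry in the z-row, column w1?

3

Ratio test on column x1 — row 1: 14/3 = 14/3; row 2: 15/2 = 15/2; row 3: 25/2 = 25/2; row 4: 16/1 = 16. Minimum is 14/3 at row 1 (w1 leaves); pivot element 3.
Divide row 1 by 3; eliminate column x1 from the other rows.
z-row update in column w1: 0 − (-9)·(1/3) = 3.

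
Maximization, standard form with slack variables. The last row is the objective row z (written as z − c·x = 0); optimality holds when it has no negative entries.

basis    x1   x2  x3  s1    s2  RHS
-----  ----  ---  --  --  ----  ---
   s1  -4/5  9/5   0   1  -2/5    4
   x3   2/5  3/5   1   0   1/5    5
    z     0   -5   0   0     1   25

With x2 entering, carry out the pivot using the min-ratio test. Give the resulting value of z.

325/9

Ratio test on column x2 — row 1: 4/(9/5) = 20/9; row 2: 5/(3/5) = 25/3. Minimum is 20/9 at row 1 (s1 leaves); pivot element 9/5.
Pivot on row 1; the z-row RHS becomes 25 − (-5)·(20/9) = 325/9.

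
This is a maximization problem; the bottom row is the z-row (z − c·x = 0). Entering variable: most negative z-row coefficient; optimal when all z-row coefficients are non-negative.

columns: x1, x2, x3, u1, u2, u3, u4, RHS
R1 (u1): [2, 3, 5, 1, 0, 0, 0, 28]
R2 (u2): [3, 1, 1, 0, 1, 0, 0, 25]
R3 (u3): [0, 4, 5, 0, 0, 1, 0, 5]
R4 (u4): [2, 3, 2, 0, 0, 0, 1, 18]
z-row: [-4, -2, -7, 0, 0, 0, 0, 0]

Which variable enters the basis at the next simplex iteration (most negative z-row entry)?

Negative z-row entries: x1: -4, x2: -2, x3: -7.
The most negative is -7 in column x3, so x3 enters.

x3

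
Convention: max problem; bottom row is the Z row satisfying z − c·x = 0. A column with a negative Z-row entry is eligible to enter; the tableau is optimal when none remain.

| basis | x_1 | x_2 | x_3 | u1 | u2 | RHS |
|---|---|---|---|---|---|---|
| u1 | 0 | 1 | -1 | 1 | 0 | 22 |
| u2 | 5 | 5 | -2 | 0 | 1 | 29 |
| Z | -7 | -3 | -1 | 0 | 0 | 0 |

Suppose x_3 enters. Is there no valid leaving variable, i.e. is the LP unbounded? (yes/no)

Every constraint-row entry in column x_3 is ≤ 0, so increasing x_3 is unbounded.

yes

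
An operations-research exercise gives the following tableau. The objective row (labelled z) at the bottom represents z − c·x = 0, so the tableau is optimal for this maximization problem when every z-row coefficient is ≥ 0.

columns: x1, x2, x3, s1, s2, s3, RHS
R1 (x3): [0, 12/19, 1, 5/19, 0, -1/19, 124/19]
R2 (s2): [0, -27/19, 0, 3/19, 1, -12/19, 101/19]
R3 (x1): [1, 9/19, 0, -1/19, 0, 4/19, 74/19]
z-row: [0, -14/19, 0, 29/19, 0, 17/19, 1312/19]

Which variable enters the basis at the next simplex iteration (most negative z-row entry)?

Negative z-row entries: x2: -14/19.
The most negative is -14/19 in column x2, so x2 enters.

x2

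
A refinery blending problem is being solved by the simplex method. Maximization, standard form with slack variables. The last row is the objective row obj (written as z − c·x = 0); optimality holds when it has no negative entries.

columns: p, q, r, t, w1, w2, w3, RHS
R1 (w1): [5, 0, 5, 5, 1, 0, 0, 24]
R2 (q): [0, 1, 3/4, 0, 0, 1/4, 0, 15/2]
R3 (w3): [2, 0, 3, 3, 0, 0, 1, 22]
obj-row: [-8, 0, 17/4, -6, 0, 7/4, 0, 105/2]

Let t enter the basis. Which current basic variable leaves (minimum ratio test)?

Column t entries and ratios — w1: 24/5 = 24/5; q: 0 ≤ 0, skip; w3: 22/3 = 22/3.
Smallest ratio is 24/5 in the row of w1, so w1 leaves.

w1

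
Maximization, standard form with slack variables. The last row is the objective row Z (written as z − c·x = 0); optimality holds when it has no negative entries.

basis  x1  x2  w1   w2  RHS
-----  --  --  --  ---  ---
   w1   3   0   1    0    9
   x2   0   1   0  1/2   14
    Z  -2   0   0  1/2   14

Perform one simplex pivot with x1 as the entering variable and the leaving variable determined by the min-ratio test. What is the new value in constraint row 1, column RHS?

3

Ratio test on column x1 — row 1: 9/3 = 3; row 2: entry 0 ≤ 0. Minimum is 3 at row 1 (w1 leaves); pivot element 3.
Divide row 1 by 3; eliminate column x1 from the other rows.
In the new row 1, the RHS entry is the old entry divided by the pivot: 9/3 = 3.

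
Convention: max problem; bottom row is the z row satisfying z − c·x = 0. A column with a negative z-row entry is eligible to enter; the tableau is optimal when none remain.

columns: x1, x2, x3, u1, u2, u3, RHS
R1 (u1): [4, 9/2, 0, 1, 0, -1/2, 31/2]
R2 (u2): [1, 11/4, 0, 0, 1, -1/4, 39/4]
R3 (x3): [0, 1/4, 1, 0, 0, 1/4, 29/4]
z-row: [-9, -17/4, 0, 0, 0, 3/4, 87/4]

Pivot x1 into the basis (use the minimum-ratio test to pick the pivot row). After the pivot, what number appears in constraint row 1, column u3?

-1/8

Ratio test on column x1 — row 1: (31/2)/4 = 31/8; row 2: (39/4)/1 = 39/4; row 3: entry 0 ≤ 0. Minimum is 31/8 at row 1 (u1 leaves); pivot element 4.
Divide row 1 by 4; eliminate column x1 from the other rows.
In the new row 1, the u3 entry is the old entry divided by the pivot: (-1/2)/4 = -1/8.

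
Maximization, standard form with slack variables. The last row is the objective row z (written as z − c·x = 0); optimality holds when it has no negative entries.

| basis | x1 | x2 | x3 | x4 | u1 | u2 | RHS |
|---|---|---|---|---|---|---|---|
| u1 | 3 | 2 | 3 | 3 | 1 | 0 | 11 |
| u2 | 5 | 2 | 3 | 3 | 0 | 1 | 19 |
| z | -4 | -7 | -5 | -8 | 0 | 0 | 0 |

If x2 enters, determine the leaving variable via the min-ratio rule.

Column x2 entries and ratios — u1: 11/2 = 11/2; u2: 19/2 = 19/2.
Smallest ratio is 11/2 in the row of u1, so u1 leaves.

u1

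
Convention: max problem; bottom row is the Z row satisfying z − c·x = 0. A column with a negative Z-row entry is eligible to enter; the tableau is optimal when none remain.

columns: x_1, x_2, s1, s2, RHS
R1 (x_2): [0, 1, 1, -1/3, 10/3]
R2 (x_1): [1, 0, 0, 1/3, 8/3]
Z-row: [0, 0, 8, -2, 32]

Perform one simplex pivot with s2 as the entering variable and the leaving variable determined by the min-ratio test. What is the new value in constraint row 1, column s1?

Ratio test on column s2 — row 1: entry -1/3 ≤ 0; row 2: (8/3)/(1/3) = 8. Minimum is 8 at row 2 (x_1 leaves); pivot element 1/3.
Divide row 2 by 1/3; eliminate column s2 from the other rows.
Row 1 update in column s1: 1 − (-1/3)·0 = 1.

1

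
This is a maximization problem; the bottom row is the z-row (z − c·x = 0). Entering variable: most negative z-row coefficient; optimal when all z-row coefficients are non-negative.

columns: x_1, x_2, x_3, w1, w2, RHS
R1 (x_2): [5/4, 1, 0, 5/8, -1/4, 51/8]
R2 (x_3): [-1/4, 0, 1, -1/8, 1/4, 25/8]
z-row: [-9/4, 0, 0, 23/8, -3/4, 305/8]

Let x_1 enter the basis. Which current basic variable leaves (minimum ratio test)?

Column x_1 entries and ratios — x_2: (51/8)/(5/4) = 51/10; x_3: -1/4 ≤ 0, skip.
Smallest ratio is 51/10 in the row of x_2, so x_2 leaves.

x_2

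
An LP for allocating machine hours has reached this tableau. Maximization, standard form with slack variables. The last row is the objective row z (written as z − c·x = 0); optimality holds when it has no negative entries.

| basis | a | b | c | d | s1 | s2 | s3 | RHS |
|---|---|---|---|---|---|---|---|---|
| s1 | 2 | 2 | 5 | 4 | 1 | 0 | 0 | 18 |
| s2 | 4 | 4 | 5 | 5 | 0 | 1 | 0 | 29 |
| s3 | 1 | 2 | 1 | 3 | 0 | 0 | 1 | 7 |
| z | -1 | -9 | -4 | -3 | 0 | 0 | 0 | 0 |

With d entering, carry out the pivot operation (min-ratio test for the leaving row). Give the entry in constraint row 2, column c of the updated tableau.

10/3

Ratio test on column d — row 1: 18/4 = 9/2; row 2: 29/5 = 29/5; row 3: 7/3 = 7/3. Minimum is 7/3 at row 3 (s3 leaves); pivot element 3.
Divide row 3 by 3; eliminate column d from the other rows.
Row 2 update in column c: 5 − 5·(1/3) = 10/3.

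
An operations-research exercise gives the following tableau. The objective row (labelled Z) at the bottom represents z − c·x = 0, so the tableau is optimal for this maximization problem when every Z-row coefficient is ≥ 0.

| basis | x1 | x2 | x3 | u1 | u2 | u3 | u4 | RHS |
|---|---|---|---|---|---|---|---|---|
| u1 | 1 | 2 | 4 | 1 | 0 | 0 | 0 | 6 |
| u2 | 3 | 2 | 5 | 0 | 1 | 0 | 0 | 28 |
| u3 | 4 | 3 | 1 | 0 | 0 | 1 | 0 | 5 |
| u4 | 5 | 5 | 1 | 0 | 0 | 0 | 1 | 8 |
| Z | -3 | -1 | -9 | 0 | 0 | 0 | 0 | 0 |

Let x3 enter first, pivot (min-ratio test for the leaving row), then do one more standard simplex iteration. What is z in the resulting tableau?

Ratio test on column x3 — row 1: 6/4 = 3/2; row 2: 28/5 = 28/5; row 3: 5/1 = 5; row 4: 8/1 = 8. Minimum is 3/2 at row 1 (u1 leaves); pivot element 4.
Pivot on row 1; the Z-row RHS becomes 0 − (-9)·(3/2) = 27/2.
Next entering variable (most negative Z-row entry -3/4): x1.
Ratio test on column x1 — row 1: (3/2)/(1/4) = 6; row 2: (41/2)/(7/4) = 82/7; row 3: (7/2)/(15/4) = 14/15; row 4: (13/2)/(19/4) = 26/19. Minimum is 14/15 at row 3 (u3 leaves); pivot element 15/4.
After the second pivot the Z-row RHS is 27/2 − (-3/4)·(14/15) = 71/5.

71/5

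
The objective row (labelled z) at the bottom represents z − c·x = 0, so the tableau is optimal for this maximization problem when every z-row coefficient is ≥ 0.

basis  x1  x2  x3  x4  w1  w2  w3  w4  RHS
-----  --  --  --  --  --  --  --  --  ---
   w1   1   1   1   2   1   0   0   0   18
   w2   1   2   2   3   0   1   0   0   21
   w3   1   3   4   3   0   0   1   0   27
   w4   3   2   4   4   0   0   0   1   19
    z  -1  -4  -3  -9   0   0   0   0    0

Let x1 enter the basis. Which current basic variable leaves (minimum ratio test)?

w4

Column x1 entries and ratios — w1: 18/1 = 18; w2: 21/1 = 21; w3: 27/1 = 27; w4: 19/3 = 19/3.
Smallest ratio is 19/3 in the row of w4, so w4 leaves.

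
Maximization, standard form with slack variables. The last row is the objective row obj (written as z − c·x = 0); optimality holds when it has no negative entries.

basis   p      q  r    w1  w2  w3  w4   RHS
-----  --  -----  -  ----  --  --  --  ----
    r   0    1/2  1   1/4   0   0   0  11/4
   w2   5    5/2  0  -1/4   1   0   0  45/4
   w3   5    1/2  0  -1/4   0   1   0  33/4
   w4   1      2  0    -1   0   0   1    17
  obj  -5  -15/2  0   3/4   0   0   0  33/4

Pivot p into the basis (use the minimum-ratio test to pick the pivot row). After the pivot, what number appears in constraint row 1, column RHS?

11/4

Ratio test on column p — row 1: entry 0 ≤ 0; row 2: (45/4)/5 = 9/4; row 3: (33/4)/5 = 33/20; row 4: 17/1 = 17. Minimum is 33/20 at row 3 (w3 leaves); pivot element 5.
Divide row 3 by 5; eliminate column p from the other rows.
Row 1 update in column RHS: 11/4 − 0·(33/20) = 11/4.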